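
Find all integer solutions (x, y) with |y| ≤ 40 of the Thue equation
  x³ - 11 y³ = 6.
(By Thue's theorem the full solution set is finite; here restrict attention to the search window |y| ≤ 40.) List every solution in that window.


The equation is x³ - 11y³ = 6. For fixed y, x³ = 11·y³ + 6, so a solution requires the RHS to be a perfect cube.
Strategy: iterate y from -40 to 40, compute RHS = 11·y³ + 6, and check whether it is a (positive or negative) perfect cube.
Check small values of y:
  y = 0: RHS = 6 is not a perfect cube.
  y = 1: RHS = 17 is not a perfect cube.
  y = -1: RHS = -5 is not a perfect cube.
  y = 2: RHS = 94 is not a perfect cube.
  y = -2: RHS = -82 is not a perfect cube.
  y = 3: RHS = 303 is not a perfect cube.
  y = -3: RHS = -291 is not a perfect cube.
Continuing the search up to |y| = 40 finds no solutions either.
No (x, y) in the scanned range satisfies the equation.

No integer solutions with |y| ≤ 40.


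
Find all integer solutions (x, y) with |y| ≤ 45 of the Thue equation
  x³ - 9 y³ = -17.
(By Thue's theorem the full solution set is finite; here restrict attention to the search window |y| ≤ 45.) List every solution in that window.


The equation is x³ - 9y³ = -17. For fixed y, x³ = 9·y³ − 17, so a solution requires the RHS to be a perfect cube.
Strategy: iterate y from -45 to 45, compute RHS = 9·y³ − 17, and check whether it is a (positive or negative) perfect cube.
Check small values of y:
  y = 0: RHS = -17 is not a perfect cube.
  y = 1: RHS = -8 = (-2)³ ⇒ x = -2 works.
  y = -1: RHS = -26 is not a perfect cube.
  y = 2: RHS = 55 is not a perfect cube.
  y = -2: RHS = -89 is not a perfect cube.
  y = 3: RHS = 226 is not a perfect cube.
  y = -3: RHS = -260 is not a perfect cube.
Continuing, at y = 25: RHS = 140608 = (52)³ ⇒ x = 52 works.
Searching the remaining y in |y| ≤ 45 finds no further solutions.
Collected solutions: (-2, 1), (52, 25).

Solutions (with |y| ≤ 45): (-2, 1), (52, 25).


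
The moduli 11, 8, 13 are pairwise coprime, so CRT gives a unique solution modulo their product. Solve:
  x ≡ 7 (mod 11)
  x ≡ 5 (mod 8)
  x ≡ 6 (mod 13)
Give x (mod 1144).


Moduli 11, 8, 13 are pairwise coprime; by CRT there is a unique solution modulo M = 11 · 8 · 13 = 1144.
Solve pairwise, accumulating the modulus:
  Start with x ≡ 7 (mod 11).
  Combine with x ≡ 5 (mod 8): since gcd(11, 8) = 1, we get a unique residue mod 88.
    Write x = 7 + 11·t and substitute into x ≡ 5 (mod 8): 11·t ≡ 5 − 7 = -2 (mod 8).
    Reduce coefficients mod 8: 3·t ≡ 6 (mod 8).
    The inverse of 3 mod 8 is 3 (since 3·3 = 9 = 1·8 + 1), so t ≡ 3·6 = 18 ≡ 2 (mod 8).
    Then x = 7 + 11·2 = 29, valid modulo lcm(11, 8) = 88: x ≡ 29 (mod 88).
  Combine with x ≡ 6 (mod 13): since gcd(88, 13) = 1, we get a unique residue mod 1144.
    Write x = 29 + 88·t and substitute into x ≡ 6 (mod 13): 88·t ≡ 6 − 29 = -23 (mod 13).
    Reduce coefficients mod 13: 10·t ≡ 3 (mod 13).
    The inverse of 10 mod 13 is 4 (since 10·4 = 40 = 3·13 + 1), so t ≡ 4·3 = 12 ≡ 12 (mod 13).
    Then x = 29 + 88·12 = 1085, valid modulo lcm(88, 13) = 1144: x ≡ 1085 (mod 1144).
Verify: 1085 mod 11 = 7 ✓, 1085 mod 8 = 5 ✓, 1085 mod 13 = 6 ✓.

x ≡ 1085 (mod 1144).


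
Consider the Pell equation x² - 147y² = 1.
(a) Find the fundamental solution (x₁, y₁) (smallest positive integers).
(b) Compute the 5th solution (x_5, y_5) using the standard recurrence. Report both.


Step 1: Find the fundamental solution (x₁, y₁) of x² - 147y² = 1.
  Expand √147 as a continued fraction. a₀ = ⌊√147⌋ = 12; iterate m_{k+1} = d_k·a_k − m_k, d_{k+1} = (147 − m_{k+1}²)/d_k, a_{k+1} = ⌊(a₀ + m_{k+1})/d_{k+1}⌋ (starting m₀ = 0, d₀ = 1), with convergents p_k = a_k·p_{k-1} + p_{k-2}, q_k = a_k·q_{k-1} + q_{k-2} (p₋₁ = 1, q₋₁ = 0):
  k = 0: a₀ = 12; p₀/q₀ = 12/1; p₀² − 147·q₀² = 144 − 147 = -3.
  k = 1: m = 12, d = 3, a = ⌊(12 + 12)/3⌋ = 8; p/q = (8·12 + 1)/(8·1 + 0) = 97/8; p² − 147·q² = 9409 − 9408 = 1.
  The first convergent with p² − 147·q² = 1 gives the fundamental solution (x₁, y₁) = (97, 8).
Step 2: Apply the recurrence (x_{n+1}, y_{n+1}) = (x₁x_n + 147y₁y_n, x₁y_n + y₁x_n) repeatedly.
  From (x_1, y_1) = (97, 8): x_2 = 97·97 + 147·8·8 = 18817; y_2 = 97·8 + 8·97 = 1552.
  From (x_2, y_2) = (18817, 1552): x_3 = 97·18817 + 147·8·1552 = 3650401; y_3 = 97·1552 + 8·18817 = 301080.
  From (x_3, y_3) = (3650401, 301080): x_4 = 97·3650401 + 147·8·301080 = 708158977; y_4 = 97·301080 + 8·3650401 = 58407968.
  From (x_4, y_4) = (708158977, 58407968): x_5 = 97·708158977 + 147·8·58407968 = 137379191137; y_5 = 97·58407968 + 8·708158977 = 11330844712.
Step 3: Verify x_5² - 147·y_5² = 18873042157456379352769 - 18873042157456379352768 = 1 (should be 1). ✓

(x_1, y_1) = (97, 8); (x_5, y_5) = (137379191137, 11330844712).


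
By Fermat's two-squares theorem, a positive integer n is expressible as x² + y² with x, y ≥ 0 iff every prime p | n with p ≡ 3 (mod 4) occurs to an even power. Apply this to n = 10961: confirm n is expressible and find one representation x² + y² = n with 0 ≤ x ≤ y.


Step 1: Factor n = 10961 = 97 · 113.
Step 2: Check the mod-4 condition on each prime factor: 97 ≡ 1 (mod 4), exponent 1; 113 ≡ 1 (mod 4), exponent 1.
All primes ≡ 3 (mod 4) appear to even exponent (or don't appear), so by the two-squares theorem n IS expressible as a sum of two squares.
Step 3: Build a representation. Here n = 97 · 113 is a product of primes ≡ 1 (mod 4). Each prime p ≡ 1 (mod 4) is itself a sum of two squares; find a² by testing p − a² for a perfect square:
  97: 97 − 1² = 96, 97 − 2² = 93, 97 − 3² = 88, 97 − 4² = 81 = 9² ⇒ 97 = 4² + 9².
  113: 113 − 1² = 112, 113 − 2² = 109, 113 − 3² = 104, 113 − 4² = 97, 113 − 5² = 88, 113 − 6² = 77, 113 − 7² = 64 = 8² ⇒ 113 = 7² + 8².
  Combine using the Brahmagupta–Fibonacci identity (a² + b²)(c² + d²) = (ac − bd)² + (ad + bc)² = (ac + bd)² + (ad − bc)²:
  97 · 113 = 10961: from (4² + 9²)(7² + 8²), take (4·7 − 9·8, 4·8 + 9·7) = (28 − 72, 32 + 63) = (-44, 95); dropping signs (only squares matter) gives (44, 95); check 44² + 95² = 1936 + 9025 = 10961 ✓.
Step 4: Order so x ≤ y and verify: 44² + 95² = 1936 + 9025 = 10961 = n. ✓

n = 10961 = 44² + 95² (one valid representation with x ≤ y).


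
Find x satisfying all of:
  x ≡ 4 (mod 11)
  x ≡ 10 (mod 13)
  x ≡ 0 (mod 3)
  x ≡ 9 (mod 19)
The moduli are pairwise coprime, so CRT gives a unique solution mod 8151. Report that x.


Product of moduli M = 11 · 13 · 3 · 19 = 8151.
Merge one congruence at a time:
  Start: x ≡ 4 (mod 11).
  Combine with x ≡ 10 (mod 13); new modulus lcm = 143.
    Write x = 4 + 11·t and substitute into x ≡ 10 (mod 13): 11·t ≡ 10 − 4 = 6 (mod 13).
    The inverse of 11 mod 13 is 6 (since 11·6 = 66 = 5·13 + 1), so t ≡ 6·6 = 36 ≡ 10 (mod 13).
    Then x = 4 + 11·10 = 114, valid modulo lcm(11, 13) = 143: x ≡ 114 (mod 143).
  Combine with x ≡ 0 (mod 3); new modulus lcm = 429.
    Write x = 114 + 143·t and substitute into x ≡ 0 (mod 3): 143·t ≡ 0 − 114 = -114 (mod 3).
    Reduce coefficients mod 3: 2·t ≡ 0 (mod 3).
    The inverse of 2 mod 3 is 2 (since 2·2 = 4 = 1·3 + 1), so t ≡ 2·0 = 0 ≡ 0 (mod 3).
    Then x = 114 + 143·0 = 114, valid modulo lcm(143, 3) = 429: x ≡ 114 (mod 429).
  Combine with x ≡ 9 (mod 19); new modulus lcm = 8151.
    Write x = 114 + 429·t and substitute into x ≡ 9 (mod 19): 429·t ≡ 9 − 114 = -105 (mod 19).
    Reduce coefficients mod 19: 11·t ≡ 9 (mod 19).
    The inverse of 11 mod 19 is 7 (since 11·7 = 77 = 4·19 + 1), so t ≡ 7·9 = 63 ≡ 6 (mod 19).
    Then x = 114 + 429·6 = 2688, valid modulo lcm(429, 19) = 8151: x ≡ 2688 (mod 8151).
Verify against each original: 2688 mod 11 = 4, 2688 mod 13 = 10, 2688 mod 3 = 0, 2688 mod 19 = 9.

x ≡ 2688 (mod 8151).


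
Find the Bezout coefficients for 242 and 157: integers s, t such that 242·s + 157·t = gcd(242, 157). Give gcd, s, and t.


Euclidean algorithm on (242, 157) — divide until remainder is 0:
  242 = 1 · 157 + 85
  157 = 1 · 85 + 72
  85 = 1 · 72 + 13
  72 = 5 · 13 + 7
  13 = 1 · 7 + 6
  7 = 1 · 6 + 1
  6 = 6 · 1 + 0
gcd(242, 157) = 1.
Track Bezout coefficients alongside the remainders: start with r₀ = 242 = a·1 + b·0 (s = 1, t = 0) and r₁ = 157 = a·0 + b·1 (s = 0, t = 1); each new remainder r_{k+1} = r_{k-1} − q_k·r_k inherits s_{k+1} = s_{k-1} − q_k·s_k, t_{k+1} = t_{k-1} − q_k·t_k, so r_k = a·s_k + b·t_k at every step:
  q = 1: r = 85, s = 1 − 1·0 = 1, t = 0 − 1·1 = -1  (check: 242·1 + 157·(-1) = 85)
  q = 1: r = 72, s = 0 − 1·1 = -1, t = 1 − 1·(-1) = 2  (check: 242·(-1) + 157·2 = 72)
  q = 1: r = 13, s = 1 − 1·(-1) = 2, t = -1 − 1·2 = -3  (check: 242·2 + 157·(-3) = 13)
  q = 5: r = 7, s = -1 − 5·2 = -11, t = 2 − 5·(-3) = 17  (check: 242·(-11) + 157·17 = 7)
  q = 1: r = 6, s = 2 − 1·(-11) = 13, t = -3 − 1·17 = -20  (check: 242·13 + 157·(-20) = 6)
  q = 1: r = 1, s = -11 − 1·13 = -24, t = 17 − 1·(-20) = 37  (check: 242·(-24) + 157·37 = 1)
The row with r = 1 (the gcd) gives the Bezout coefficients s = -24, t = 37.
Result: 242 · (-24) + 157 · (37) = 1.

gcd(242, 157) = 1; s = -24, t = 37 (check: 242·(-24) + 157·37 = 1).


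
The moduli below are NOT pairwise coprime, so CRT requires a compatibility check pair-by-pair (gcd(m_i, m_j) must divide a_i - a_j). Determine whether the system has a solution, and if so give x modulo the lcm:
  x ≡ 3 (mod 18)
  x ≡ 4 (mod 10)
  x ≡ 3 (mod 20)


Moduli 18, 10, 20 are not pairwise coprime, so CRT works modulo lcm(m_i) when all pairwise compatibility conditions hold.
Pairwise compatibility: gcd(m_i, m_j) must divide a_i - a_j for every pair.
Merge one congruence at a time:
  Start: x ≡ 3 (mod 18).
  Combine with x ≡ 4 (mod 10): gcd(18, 10) = 2, and 4 - 3 = 1 is NOT divisible by 2.
    ⇒ system is inconsistent (no integer solution).

No solution (the system is inconsistent).


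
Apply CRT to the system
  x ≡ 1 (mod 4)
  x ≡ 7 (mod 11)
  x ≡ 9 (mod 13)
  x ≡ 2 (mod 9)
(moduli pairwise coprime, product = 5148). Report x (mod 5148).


Product of moduli M = 4 · 11 · 13 · 9 = 5148.
Merge one congruence at a time:
  Start: x ≡ 1 (mod 4).
  Combine with x ≡ 7 (mod 11); new modulus lcm = 44.
    Write x = 1 + 4·t and substitute into x ≡ 7 (mod 11): 4·t ≡ 7 − 1 = 6 (mod 11).
    The inverse of 4 mod 11 is 3 (since 4·3 = 12 = 1·11 + 1), so t ≡ 3·6 = 18 ≡ 7 (mod 11).
    Then x = 1 + 4·7 = 29, valid modulo lcm(4, 11) = 44: x ≡ 29 (mod 44).
  Combine with x ≡ 9 (mod 13); new modulus lcm = 572.
    Write x = 29 + 44·t and substitute into x ≡ 9 (mod 13): 44·t ≡ 9 − 29 = -20 (mod 13).
    Reduce coefficients mod 13: 5·t ≡ 6 (mod 13).
    The inverse of 5 mod 13 is 8 (since 5·8 = 40 = 3·13 + 1), so t ≡ 8·6 = 48 ≡ 9 (mod 13).
    Then x = 29 + 44·9 = 425, valid modulo lcm(44, 13) = 572: x ≡ 425 (mod 572).
  Combine with x ≡ 2 (mod 9); new modulus lcm = 5148.
    Write x = 425 + 572·t and substitute into x ≡ 2 (mod 9): 572·t ≡ 2 − 425 = -423 (mod 9).
    Reduce coefficients mod 9: 5·t ≡ 0 (mod 9).
    The inverse of 5 mod 9 is 2 (since 5·2 = 10 = 1·9 + 1), so t ≡ 2·0 = 0 ≡ 0 (mod 9).
    Then x = 425 + 572·0 = 425, valid modulo lcm(572, 9) = 5148: x ≡ 425 (mod 5148).
Verify against each original: 425 mod 4 = 1, 425 mod 11 = 7, 425 mod 13 = 9, 425 mod 9 = 2.

x ≡ 425 (mod 5148).


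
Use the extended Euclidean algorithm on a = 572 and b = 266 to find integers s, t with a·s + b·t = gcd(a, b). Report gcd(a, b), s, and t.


Euclidean algorithm on (572, 266) — divide until remainder is 0:
  572 = 2 · 266 + 40
  266 = 6 · 40 + 26
  40 = 1 · 26 + 14
  26 = 1 · 14 + 12
  14 = 1 · 12 + 2
  12 = 6 · 2 + 0
gcd(572, 266) = 2.
Track Bezout coefficients alongside the remainders: start with r₀ = 572 = a·1 + b·0 (s = 1, t = 0) and r₁ = 266 = a·0 + b·1 (s = 0, t = 1); each new remainder r_{k+1} = r_{k-1} − q_k·r_k inherits s_{k+1} = s_{k-1} − q_k·s_k, t_{k+1} = t_{k-1} − q_k·t_k, so r_k = a·s_k + b·t_k at every step:
  q = 2: r = 40, s = 1 − 2·0 = 1, t = 0 − 2·1 = -2  (check: 572·1 + 266·(-2) = 40)
  q = 6: r = 26, s = 0 − 6·1 = -6, t = 1 − 6·(-2) = 13  (check: 572·(-6) + 266·13 = 26)
  q = 1: r = 14, s = 1 − 1·(-6) = 7, t = -2 − 1·13 = -15  (check: 572·7 + 266·(-15) = 14)
  q = 1: r = 12, s = -6 − 1·7 = -13, t = 13 − 1·(-15) = 28  (check: 572·(-13) + 266·28 = 12)
  q = 1: r = 2, s = 7 − 1·(-13) = 20, t = -15 − 1·28 = -43  (check: 572·20 + 266·(-43) = 2)
The row with r = 2 (the gcd) gives the Bezout coefficients s = 20, t = -43.
Result: 572 · (20) + 266 · (-43) = 2.

gcd(572, 266) = 2; s = 20, t = -43 (check: 572·20 + 266·(-43) = 2).


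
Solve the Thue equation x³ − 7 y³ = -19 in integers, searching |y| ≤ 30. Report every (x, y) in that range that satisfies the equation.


The equation is x³ - 7y³ = -19. For fixed y, x³ = 7·y³ − 19, so a solution requires the RHS to be a perfect cube.
Strategy: iterate y from -30 to 30, compute RHS = 7·y³ − 19, and check whether it is a (positive or negative) perfect cube.
Check small values of y:
  y = 0: RHS = -19 is not a perfect cube.
  y = 1: RHS = -12 is not a perfect cube.
  y = -1: RHS = -26 is not a perfect cube.
  y = 2: RHS = 37 is not a perfect cube.
  y = -2: RHS = -75 is not a perfect cube.
  y = 3: RHS = 170 is not a perfect cube.
  y = -3: RHS = -208 is not a perfect cube.
Continuing the search up to |y| = 30 finds no solutions either.
No (x, y) in the scanned range satisfies the equation.

No integer solutions with |y| ≤ 30.


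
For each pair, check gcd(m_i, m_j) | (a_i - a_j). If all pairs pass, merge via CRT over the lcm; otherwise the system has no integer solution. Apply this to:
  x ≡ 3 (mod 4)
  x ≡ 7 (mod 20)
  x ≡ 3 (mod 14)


Moduli 4, 20, 14 are not pairwise coprime, so CRT works modulo lcm(m_i) when all pairwise compatibility conditions hold.
Pairwise compatibility: gcd(m_i, m_j) must divide a_i - a_j for every pair.
Merge one congruence at a time:
  Start: x ≡ 3 (mod 4).
  Combine with x ≡ 7 (mod 20): gcd(4, 20) = 4; 7 - 3 = 4, which IS divisible by 4, so compatible.
    Write x = 3 + 4·t and substitute into x ≡ 7 (mod 20): 4·t ≡ 7 − 3 = 4 (mod 20).
    Divide the congruence (and modulus) by g = 4: 1·t ≡ 1 (mod 5).
    So t ≡ 1 (mod 5).
    Then x = 3 + 4·1 = 7, valid modulo lcm(4, 20) = 20: x ≡ 7 (mod 20).
  Combine with x ≡ 3 (mod 14): gcd(20, 14) = 2; 3 - 7 = -4, which IS divisible by 2, so compatible.
    Write x = 7 + 20·t and substitute into x ≡ 3 (mod 14): 20·t ≡ 3 − 7 = -4 (mod 14).
    Divide the congruence (and modulus) by g = 2: 10·t ≡ -2 (mod 7).
    Reduce coefficients mod 7: 3·t ≡ 5 (mod 7).
    The inverse of 3 mod 7 is 5 (since 3·5 = 15 = 2·7 + 1), so t ≡ 5·5 = 25 ≡ 4 (mod 7).
    Then x = 7 + 20·4 = 87, valid modulo lcm(20, 14) = 140: x ≡ 87 (mod 140).
Verify: 87 mod 4 = 3, 87 mod 20 = 7, 87 mod 14 = 3.

x ≡ 87 (mod 140).


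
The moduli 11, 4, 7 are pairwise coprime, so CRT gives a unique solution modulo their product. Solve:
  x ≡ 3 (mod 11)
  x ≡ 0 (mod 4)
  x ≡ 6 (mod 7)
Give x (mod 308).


Moduli 11, 4, 7 are pairwise coprime; by CRT there is a unique solution modulo M = 11 · 4 · 7 = 308.
Solve pairwise, accumulating the modulus:
  Start with x ≡ 3 (mod 11).
  Combine with x ≡ 0 (mod 4): since gcd(11, 4) = 1, we get a unique residue mod 44.
    Write x = 3 + 11·t and substitute into x ≡ 0 (mod 4): 11·t ≡ 0 − 3 = -3 (mod 4).
    Reduce coefficients mod 4: 3·t ≡ 1 (mod 4).
    The inverse of 3 mod 4 is 3 (since 3·3 = 9 = 2·4 + 1), so t ≡ 3·1 = 3 ≡ 3 (mod 4).
    Then x = 3 + 11·3 = 36, valid modulo lcm(11, 4) = 44: x ≡ 36 (mod 44).
  Combine with x ≡ 6 (mod 7): since gcd(44, 7) = 1, we get a unique residue mod 308.
    Write x = 36 + 44·t and substitute into x ≡ 6 (mod 7): 44·t ≡ 6 − 36 = -30 (mod 7).
    Reduce coefficients mod 7: 2·t ≡ 5 (mod 7).
    The inverse of 2 mod 7 is 4 (since 2·4 = 8 = 1·7 + 1), so t ≡ 4·5 = 20 ≡ 6 (mod 7).
    Then x = 36 + 44·6 = 300, valid modulo lcm(44, 7) = 308: x ≡ 300 (mod 308).
Verify: 300 mod 11 = 3 ✓, 300 mod 4 = 0 ✓, 300 mod 7 = 6 ✓.

x ≡ 300 (mod 308).


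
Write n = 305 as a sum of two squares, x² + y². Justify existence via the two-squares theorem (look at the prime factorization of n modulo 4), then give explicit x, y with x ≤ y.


Step 1: Factor n = 305 = 5 · 61.
Step 2: Check the mod-4 condition on each prime factor: 5 ≡ 1 (mod 4), exponent 1; 61 ≡ 1 (mod 4), exponent 1.
All primes ≡ 3 (mod 4) appear to even exponent (or don't appear), so by the two-squares theorem n IS expressible as a sum of two squares.
Step 3: Build a representation. Here n = 5 · 61 is a product of primes ≡ 1 (mod 4). Each prime p ≡ 1 (mod 4) is itself a sum of two squares; find a² by testing p − a² for a perfect square:
  5: 5 − 1² = 4 = 2² ⇒ 5 = 1² + 2².
  61: 61 − 1² = 60, 61 − 2² = 57, 61 − 3² = 52, 61 − 4² = 45, 61 − 5² = 36 = 6² ⇒ 61 = 5² + 6².
  Combine using the Brahmagupta–Fibonacci identity (a² + b²)(c² + d²) = (ac − bd)² + (ad + bc)² = (ac + bd)² + (ad − bc)²:
  5 · 61 = 305: from (1² + 2²)(5² + 6²), take (1·5 − 2·6, 1·6 + 2·5) = (5 − 12, 6 + 10) = (-7, 16); dropping signs (only squares matter) gives (7, 16); check 7² + 16² = 49 + 256 = 305 ✓.
Step 4: Order so x ≤ y and verify: 7² + 16² = 49 + 256 = 305 = n. ✓

n = 305 = 7² + 16² (one valid representation with x ≤ y).


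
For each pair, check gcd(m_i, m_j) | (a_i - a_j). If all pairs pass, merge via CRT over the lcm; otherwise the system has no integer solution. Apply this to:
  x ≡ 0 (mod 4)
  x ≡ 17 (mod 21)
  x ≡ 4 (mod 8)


Moduli 4, 21, 8 are not pairwise coprime, so CRT works modulo lcm(m_i) when all pairwise compatibility conditions hold.
Pairwise compatibility: gcd(m_i, m_j) must divide a_i - a_j for every pair.
Merge one congruence at a time:
  Start: x ≡ 0 (mod 4).
  Combine with x ≡ 17 (mod 21): gcd(4, 21) = 1; 17 - 0 = 17, which IS divisible by 1, so compatible.
    Write x = 0 + 4·t and substitute into x ≡ 17 (mod 21): 4·t ≡ 17 − 0 = 17 (mod 21).
    The inverse of 4 mod 21 is 16 (since 4·16 = 64 = 3·21 + 1), so t ≡ 16·17 = 272 ≡ 20 (mod 21).
    Then x = 0 + 4·20 = 80, valid modulo lcm(4, 21) = 84: x ≡ 80 (mod 84).
  Combine with x ≡ 4 (mod 8): gcd(84, 8) = 4; 4 - 80 = -76, which IS divisible by 4, so compatible.
    Write x = 80 + 84·t and substitute into x ≡ 4 (mod 8): 84·t ≡ 4 − 80 = -76 (mod 8).
    Divide the congruence (and modulus) by g = 4: 21·t ≡ -19 (mod 2).
    Reduce coefficients mod 2: 1·t ≡ 1 (mod 2).
    So t ≡ 1 (mod 2).
    Then x = 80 + 84·1 = 164, valid modulo lcm(84, 8) = 168: x ≡ 164 (mod 168).
Verify: 164 mod 4 = 0, 164 mod 21 = 17, 164 mod 8 = 4.

x ≡ 164 (mod 168).


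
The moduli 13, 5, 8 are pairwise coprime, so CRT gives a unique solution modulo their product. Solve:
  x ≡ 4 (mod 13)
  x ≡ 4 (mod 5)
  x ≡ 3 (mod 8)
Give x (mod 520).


Moduli 13, 5, 8 are pairwise coprime; by CRT there is a unique solution modulo M = 13 · 5 · 8 = 520.
Solve pairwise, accumulating the modulus:
  Start with x ≡ 4 (mod 13).
  Combine with x ≡ 4 (mod 5): since gcd(13, 5) = 1, we get a unique residue mod 65.
    Write x = 4 + 13·t and substitute into x ≡ 4 (mod 5): 13·t ≡ 4 − 4 = 0 (mod 5).
    Reduce coefficients mod 5: 3·t ≡ 0 (mod 5).
    The inverse of 3 mod 5 is 2 (since 3·2 = 6 = 1·5 + 1), so t ≡ 2·0 = 0 ≡ 0 (mod 5).
    Then x = 4 + 13·0 = 4, valid modulo lcm(13, 5) = 65: x ≡ 4 (mod 65).
  Combine with x ≡ 3 (mod 8): since gcd(65, 8) = 1, we get a unique residue mod 520.
    Write x = 4 + 65·t and substitute into x ≡ 3 (mod 8): 65·t ≡ 3 − 4 = -1 (mod 8).
    Reduce coefficients mod 8: 1·t ≡ 7 (mod 8).
    So t ≡ 7 (mod 8).
    Then x = 4 + 65·7 = 459, valid modulo lcm(65, 8) = 520: x ≡ 459 (mod 520).
Verify: 459 mod 13 = 4 ✓, 459 mod 5 = 4 ✓, 459 mod 8 = 3 ✓.

x ≡ 459 (mod 520).


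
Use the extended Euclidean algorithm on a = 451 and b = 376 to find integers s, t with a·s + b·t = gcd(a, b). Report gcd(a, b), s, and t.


Euclidean algorithm on (451, 376) — divide until remainder is 0:
  451 = 1 · 376 + 75
  376 = 5 · 75 + 1
  75 = 75 · 1 + 0
gcd(451, 376) = 1.
Track Bezout coefficients alongside the remainders: start with r₀ = 451 = a·1 + b·0 (s = 1, t = 0) and r₁ = 376 = a·0 + b·1 (s = 0, t = 1); each new remainder r_{k+1} = r_{k-1} − q_k·r_k inherits s_{k+1} = s_{k-1} − q_k·s_k, t_{k+1} = t_{k-1} − q_k·t_k, so r_k = a·s_k + b·t_k at every step:
  q = 1: r = 75, s = 1 − 1·0 = 1, t = 0 − 1·1 = -1  (check: 451·1 + 376·(-1) = 75)
  q = 5: r = 1, s = 0 − 5·1 = -5, t = 1 − 5·(-1) = 6  (check: 451·(-5) + 376·6 = 1)
The row with r = 1 (the gcd) gives the Bezout coefficients s = -5, t = 6.
Result: 451 · (-5) + 376 · (6) = 1.

gcd(451, 376) = 1; s = -5, t = 6 (check: 451·(-5) + 376·6 = 1).


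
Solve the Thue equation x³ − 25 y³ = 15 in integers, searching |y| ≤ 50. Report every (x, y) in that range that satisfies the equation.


The equation is x³ - 25y³ = 15. For fixed y, x³ = 25·y³ + 15, so a solution requires the RHS to be a perfect cube.
Strategy: iterate y from -50 to 50, compute RHS = 25·y³ + 15, and check whether it is a (positive or negative) perfect cube.
Check small values of y:
  y = 0: RHS = 15 is not a perfect cube.
  y = 1: RHS = 40 is not a perfect cube.
  y = -1: RHS = -10 is not a perfect cube.
  y = 2: RHS = 215 is not a perfect cube.
  y = -2: RHS = -185 is not a perfect cube.
  y = 3: RHS = 690 is not a perfect cube.
  y = -3: RHS = -660 is not a perfect cube.
Continuing the search up to |y| = 50 finds no solutions either.
No (x, y) in the scanned range satisfies the equation.

No integer solutions with |y| ≤ 50.


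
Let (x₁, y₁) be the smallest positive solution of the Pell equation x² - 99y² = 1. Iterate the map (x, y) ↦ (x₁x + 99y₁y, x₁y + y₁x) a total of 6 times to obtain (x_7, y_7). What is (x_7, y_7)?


Step 1: Find the fundamental solution (x₁, y₁) of x² - 99y² = 1.
  Expand √99 as a continued fraction. a₀ = ⌊√99⌋ = 9; iterate m_{k+1} = d_k·a_k − m_k, d_{k+1} = (99 − m_{k+1}²)/d_k, a_{k+1} = ⌊(a₀ + m_{k+1})/d_{k+1}⌋ (starting m₀ = 0, d₀ = 1), with convergents p_k = a_k·p_{k-1} + p_{k-2}, q_k = a_k·q_{k-1} + q_{k-2} (p₋₁ = 1, q₋₁ = 0):
  k = 0: a₀ = 9; p₀/q₀ = 9/1; p₀² − 99·q₀² = 81 − 99 = -18.
  k = 1: m = 9, d = 18, a = ⌊(9 + 9)/18⌋ = 1; p/q = (1·9 + 1)/(1·1 + 0) = 10/1; p² − 99·q² = 100 − 99 = 1.
  The first convergent with p² − 99·q² = 1 gives the fundamental solution (x₁, y₁) = (10, 1).
Step 2: Apply the recurrence (x_{n+1}, y_{n+1}) = (x₁x_n + 99y₁y_n, x₁y_n + y₁x_n) repeatedly.
  From (x_1, y_1) = (10, 1): x_2 = 10·10 + 99·1·1 = 199; y_2 = 10·1 + 1·10 = 20.
  From (x_2, y_2) = (199, 20): x_3 = 10·199 + 99·1·20 = 3970; y_3 = 10·20 + 1·199 = 399.
  From (x_3, y_3) = (3970, 399): x_4 = 10·3970 + 99·1·399 = 79201; y_4 = 10·399 + 1·3970 = 7960.
  From (x_4, y_4) = (79201, 7960): x_5 = 10·79201 + 99·1·7960 = 1580050; y_5 = 10·7960 + 1·79201 = 158801.
  From (x_5, y_5) = (1580050, 158801): x_6 = 10·1580050 + 99·1·158801 = 31521799; y_6 = 10·158801 + 1·1580050 = 3168060.
  From (x_6, y_6) = (31521799, 3168060): x_7 = 10·31521799 + 99·1·3168060 = 628855930; y_7 = 10·3168060 + 1·31521799 = 63202399.
Step 3: Verify x_7² - 99·y_7² = 395459780696164900 - 395459780696164899 = 1 (should be 1). ✓

(x_1, y_1) = (10, 1); (x_7, y_7) = (628855930, 63202399).


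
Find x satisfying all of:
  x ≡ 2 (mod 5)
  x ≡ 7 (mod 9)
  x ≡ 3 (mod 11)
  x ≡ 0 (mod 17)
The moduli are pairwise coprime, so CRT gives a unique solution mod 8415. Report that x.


Product of moduli M = 5 · 9 · 11 · 17 = 8415.
Merge one congruence at a time:
  Start: x ≡ 2 (mod 5).
  Combine with x ≡ 7 (mod 9); new modulus lcm = 45.
    Write x = 2 + 5·t and substitute into x ≡ 7 (mod 9): 5·t ≡ 7 − 2 = 5 (mod 9).
    The inverse of 5 mod 9 is 2 (since 5·2 = 10 = 1·9 + 1), so t ≡ 2·5 = 10 ≡ 1 (mod 9).
    Then x = 2 + 5·1 = 7, valid modulo lcm(5, 9) = 45: x ≡ 7 (mod 45).
  Combine with x ≡ 3 (mod 11); new modulus lcm = 495.
    Write x = 7 + 45·t and substitute into x ≡ 3 (mod 11): 45·t ≡ 3 − 7 = -4 (mod 11).
    Reduce coefficients mod 11: 1·t ≡ 7 (mod 11).
    So t ≡ 7 (mod 11).
    Then x = 7 + 45·7 = 322, valid modulo lcm(45, 11) = 495: x ≡ 322 (mod 495).
  Combine with x ≡ 0 (mod 17); new modulus lcm = 8415.
    Write x = 322 + 495·t and substitute into x ≡ 0 (mod 17): 495·t ≡ 0 − 322 = -322 (mod 17).
    Reduce coefficients mod 17: 2·t ≡ 1 (mod 17).
    The inverse of 2 mod 17 is 9 (since 2·9 = 18 = 1·17 + 1), so t ≡ 9·1 = 9 ≡ 9 (mod 17).
    Then x = 322 + 495·9 = 4777, valid modulo lcm(495, 17) = 8415: x ≡ 4777 (mod 8415).
Verify against each original: 4777 mod 5 = 2, 4777 mod 9 = 7, 4777 mod 11 = 3, 4777 mod 17 = 0.

x ≡ 4777 (mod 8415).


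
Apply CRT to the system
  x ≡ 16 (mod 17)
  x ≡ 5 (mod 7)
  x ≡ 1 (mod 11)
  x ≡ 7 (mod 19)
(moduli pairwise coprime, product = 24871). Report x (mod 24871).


Product of moduli M = 17 · 7 · 11 · 19 = 24871.
Merge one congruence at a time:
  Start: x ≡ 16 (mod 17).
  Combine with x ≡ 5 (mod 7); new modulus lcm = 119.
    Write x = 16 + 17·t and substitute into x ≡ 5 (mod 7): 17·t ≡ 5 − 16 = -11 (mod 7).
    Reduce coefficients mod 7: 3·t ≡ 3 (mod 7).
    The inverse of 3 mod 7 is 5 (since 3·5 = 15 = 2·7 + 1), so t ≡ 5·3 = 15 ≡ 1 (mod 7).
    Then x = 16 + 17·1 = 33, valid modulo lcm(17, 7) = 119: x ≡ 33 (mod 119).
  Combine with x ≡ 1 (mod 11); new modulus lcm = 1309.
    Write x = 33 + 119·t and substitute into x ≡ 1 (mod 11): 119·t ≡ 1 − 33 = -32 (mod 11).
    Reduce coefficients mod 11: 9·t ≡ 1 (mod 11).
    The inverse of 9 mod 11 is 5 (since 9·5 = 45 = 4·11 + 1), so t ≡ 5·1 = 5 ≡ 5 (mod 11).
    Then x = 33 + 119·5 = 628, valid modulo lcm(119, 11) = 1309: x ≡ 628 (mod 1309).
  Combine with x ≡ 7 (mod 19); new modulus lcm = 24871.
    Write x = 628 + 1309·t and substitute into x ≡ 7 (mod 19): 1309·t ≡ 7 − 628 = -621 (mod 19).
    Reduce coefficients mod 19: 17·t ≡ 6 (mod 19).
    The inverse of 17 mod 19 is 9 (since 17·9 = 153 = 8·19 + 1), so t ≡ 9·6 = 54 ≡ 16 (mod 19).
    Then x = 628 + 1309·16 = 21572, valid modulo lcm(1309, 19) = 24871: x ≡ 21572 (mod 24871).
Verify against each original: 21572 mod 17 = 16, 21572 mod 7 = 5, 21572 mod 11 = 1, 21572 mod 19 = 7.

x ≡ 21572 (mod 24871).


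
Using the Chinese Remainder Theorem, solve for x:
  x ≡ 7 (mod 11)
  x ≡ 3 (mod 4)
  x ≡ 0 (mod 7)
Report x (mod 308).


Moduli 11, 4, 7 are pairwise coprime; by CRT there is a unique solution modulo M = 11 · 4 · 7 = 308.
Solve pairwise, accumulating the modulus:
  Start with x ≡ 7 (mod 11).
  Combine with x ≡ 3 (mod 4): since gcd(11, 4) = 1, we get a unique residue mod 44.
    Write x = 7 + 11·t and substitute into x ≡ 3 (mod 4): 11·t ≡ 3 − 7 = -4 (mod 4).
    Reduce coefficients mod 4: 3·t ≡ 0 (mod 4).
    The inverse of 3 mod 4 is 3 (since 3·3 = 9 = 2·4 + 1), so t ≡ 3·0 = 0 ≡ 0 (mod 4).
    Then x = 7 + 11·0 = 7, valid modulo lcm(11, 4) = 44: x ≡ 7 (mod 44).
  Combine with x ≡ 0 (mod 7): since gcd(44, 7) = 1, we get a unique residue mod 308.
    Write x = 7 + 44·t and substitute into x ≡ 0 (mod 7): 44·t ≡ 0 − 7 = -7 (mod 7).
    Reduce coefficients mod 7: 2·t ≡ 0 (mod 7).
    The inverse of 2 mod 7 is 4 (since 2·4 = 8 = 1·7 + 1), so t ≡ 4·0 = 0 ≡ 0 (mod 7).
    Then x = 7 + 44·0 = 7, valid modulo lcm(44, 7) = 308: x ≡ 7 (mod 308).
Verify: 7 mod 11 = 7 ✓, 7 mod 4 = 3 ✓, 7 mod 7 = 0 ✓.

x ≡ 7 (mod 308).


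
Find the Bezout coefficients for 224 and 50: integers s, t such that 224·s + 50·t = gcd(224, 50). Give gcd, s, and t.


Euclidean algorithm on (224, 50) — divide until remainder is 0:
  224 = 4 · 50 + 24
  50 = 2 · 24 + 2
  24 = 12 · 2 + 0
gcd(224, 50) = 2.
Track Bezout coefficients alongside the remainders: start with r₀ = 224 = a·1 + b·0 (s = 1, t = 0) and r₁ = 50 = a·0 + b·1 (s = 0, t = 1); each new remainder r_{k+1} = r_{k-1} − q_k·r_k inherits s_{k+1} = s_{k-1} − q_k·s_k, t_{k+1} = t_{k-1} − q_k·t_k, so r_k = a·s_k + b·t_k at every step:
  q = 4: r = 24, s = 1 − 4·0 = 1, t = 0 − 4·1 = -4  (check: 224·1 + 50·(-4) = 24)
  q = 2: r = 2, s = 0 − 2·1 = -2, t = 1 − 2·(-4) = 9  (check: 224·(-2) + 50·9 = 2)
The row with r = 2 (the gcd) gives the Bezout coefficients s = -2, t = 9.
Result: 224 · (-2) + 50 · (9) = 2.

gcd(224, 50) = 2; s = -2, t = 9 (check: 224·(-2) + 50·9 = 2).


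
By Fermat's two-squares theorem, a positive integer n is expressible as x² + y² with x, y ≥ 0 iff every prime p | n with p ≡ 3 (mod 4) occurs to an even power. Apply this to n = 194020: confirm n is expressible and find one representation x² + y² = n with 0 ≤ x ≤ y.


Step 1: Factor n = 194020 = 2^2 · 5 · 89 · 109.
Step 2: Check the mod-4 condition on each prime factor: 2 = 2 (special); 5 ≡ 1 (mod 4), exponent 1; 89 ≡ 1 (mod 4), exponent 1; 109 ≡ 1 (mod 4), exponent 1.
All primes ≡ 3 (mod 4) appear to even exponent (or don't appear), so by the two-squares theorem n IS expressible as a sum of two squares.
Step 3: Build a representation. Group n = k² · m with k = 2 and m = 5 · 89 · 109 = 48505 (a product of primes ≡ 1 (mod 4)); a representation of m scales to one of n via (k·x)² + (k·y)² = k²(x² + y²). Each prime p ≡ 1 (mod 4) is itself a sum of two squares; find a² by testing p − a² for a perfect square:
  5: 5 − 1² = 4 = 2² ⇒ 5 = 1² + 2².
  89: 89 − 1² = 88, 89 − 2² = 85, 89 − 3² = 80, 89 − 4² = 73, 89 − 5² = 64 = 8² ⇒ 89 = 5² + 8².
  109: 109 − 1² = 108, 109 − 2² = 105, 109 − 3² = 100 = 10² ⇒ 109 = 3² + 10².
  Combine using the Brahmagupta–Fibonacci identity (a² + b²)(c² + d²) = (ac − bd)² + (ad + bc)² = (ac + bd)² + (ad − bc)²:
  5 · 89 = 445: from (1² + 2²)(5² + 8²), take (1·5 − 2·8, 1·8 + 2·5) = (5 − 16, 8 + 10) = (-11, 18); dropping signs (only squares matter) gives (11, 18); check 11² + 18² = 121 + 324 = 445 ✓.
  445 · 109 = 48505: from (11² + 18²)(3² + 10²), take (11·3 − 18·10, 11·10 + 18·3) = (33 − 180, 110 + 54) = (-147, 164); dropping signs (only squares matter) gives (147, 164); check 147² + 164² = 21609 + 26896 = 48505 ✓.
  Scale by k = 2: (2·147, 2·164) = (294, 328).
Step 4: Order so x ≤ y and verify: 294² + 328² = 86436 + 107584 = 194020 = n. ✓

n = 194020 = 294² + 328² (one valid representation with x ≤ y).


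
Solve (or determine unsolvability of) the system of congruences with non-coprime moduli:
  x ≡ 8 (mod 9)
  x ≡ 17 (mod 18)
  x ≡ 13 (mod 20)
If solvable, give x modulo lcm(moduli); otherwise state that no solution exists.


Moduli 9, 18, 20 are not pairwise coprime, so CRT works modulo lcm(m_i) when all pairwise compatibility conditions hold.
Pairwise compatibility: gcd(m_i, m_j) must divide a_i - a_j for every pair.
Merge one congruence at a time:
  Start: x ≡ 8 (mod 9).
  Combine with x ≡ 17 (mod 18): gcd(9, 18) = 9; 17 - 8 = 9, which IS divisible by 9, so compatible.
    Write x = 8 + 9·t and substitute into x ≡ 17 (mod 18): 9·t ≡ 17 − 8 = 9 (mod 18).
    Divide the congruence (and modulus) by g = 9: 1·t ≡ 1 (mod 2).
    So t ≡ 1 (mod 2).
    Then x = 8 + 9·1 = 17, valid modulo lcm(9, 18) = 18: x ≡ 17 (mod 18).
  Combine with x ≡ 13 (mod 20): gcd(18, 20) = 2; 13 - 17 = -4, which IS divisible by 2, so compatible.
    Write x = 17 + 18·t and substitute into x ≡ 13 (mod 20): 18·t ≡ 13 − 17 = -4 (mod 20).
    Divide the congruence (and modulus) by g = 2: 9·t ≡ -2 (mod 10).
    Reduce coefficients mod 10: 9·t ≡ 8 (mod 10).
    The inverse of 9 mod 10 is 9 (since 9·9 = 81 = 8·10 + 1), so t ≡ 9·8 = 72 ≡ 2 (mod 10).
    Then x = 17 + 18·2 = 53, valid modulo lcm(18, 20) = 180: x ≡ 53 (mod 180).
Verify: 53 mod 9 = 8, 53 mod 18 = 17, 53 mod 20 = 13.

x ≡ 53 (mod 180).


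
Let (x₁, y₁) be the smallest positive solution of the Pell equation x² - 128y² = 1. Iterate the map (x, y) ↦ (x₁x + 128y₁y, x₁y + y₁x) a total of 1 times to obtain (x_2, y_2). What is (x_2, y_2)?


Step 1: Find the fundamental solution (x₁, y₁) of x² - 128y² = 1.
  Expand √128 as a continued fraction. a₀ = ⌊√128⌋ = 11; iterate m_{k+1} = d_k·a_k − m_k, d_{k+1} = (128 − m_{k+1}²)/d_k, a_{k+1} = ⌊(a₀ + m_{k+1})/d_{k+1}⌋ (starting m₀ = 0, d₀ = 1), with convergents p_k = a_k·p_{k-1} + p_{k-2}, q_k = a_k·q_{k-1} + q_{k-2} (p₋₁ = 1, q₋₁ = 0):
  k = 0: a₀ = 11; p₀/q₀ = 11/1; p₀² − 128·q₀² = 121 − 128 = -7.
  k = 1: m = 11, d = 7, a = ⌊(11 + 11)/7⌋ = 3; p/q = (3·11 + 1)/(3·1 + 0) = 34/3; p² − 128·q² = 1156 − 1152 = 4.
  k = 2: m = 10, d = 4, a = ⌊(11 + 10)/4⌋ = 5; p/q = (5·34 + 11)/(5·3 + 1) = 181/16; p² − 128·q² = 32761 − 32768 = -7.
  k = 3: m = 10, d = 7, a = ⌊(11 + 10)/7⌋ = 3; p/q = (3·181 + 34)/(3·16 + 3) = 577/51; p² − 128·q² = 332929 − 332928 = 1.
  The first convergent with p² − 128·q² = 1 gives the fundamental solution (x₁, y₁) = (577, 51).
Step 2: Apply the recurrence (x_{n+1}, y_{n+1}) = (x₁x_n + 128y₁y_n, x₁y_n + y₁x_n) repeatedly.
  From (x_1, y_1) = (577, 51): x_2 = 577·577 + 128·51·51 = 665857; y_2 = 577·51 + 51·577 = 58854.
Step 3: Verify x_2² - 128·y_2² = 443365544449 - 443365544448 = 1 (should be 1). ✓

(x_1, y_1) = (577, 51); (x_2, y_2) = (665857, 58854).


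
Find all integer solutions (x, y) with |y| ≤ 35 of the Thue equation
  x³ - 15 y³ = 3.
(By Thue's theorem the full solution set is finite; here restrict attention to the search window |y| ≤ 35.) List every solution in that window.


The equation is x³ - 15y³ = 3. For fixed y, x³ = 15·y³ + 3, so a solution requires the RHS to be a perfect cube.
Strategy: iterate y from -35 to 35, compute RHS = 15·y³ + 3, and check whether it is a (positive or negative) perfect cube.
Check small values of y:
  y = 0: RHS = 3 is not a perfect cube.
  y = 1: RHS = 18 is not a perfect cube.
  y = -1: RHS = -12 is not a perfect cube.
  y = 2: RHS = 123 is not a perfect cube.
  y = -2: RHS = -117 is not a perfect cube.
  y = 3: RHS = 408 is not a perfect cube.
  y = -3: RHS = -402 is not a perfect cube.
Continuing the search up to |y| = 35 finds no solutions either.
No (x, y) in the scanned range satisfies the equation.

No integer solutions with |y| ≤ 35.


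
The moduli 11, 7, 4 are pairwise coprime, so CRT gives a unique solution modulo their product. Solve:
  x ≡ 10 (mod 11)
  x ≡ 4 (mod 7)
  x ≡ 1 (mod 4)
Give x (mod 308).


Moduli 11, 7, 4 are pairwise coprime; by CRT there is a unique solution modulo M = 11 · 7 · 4 = 308.
Solve pairwise, accumulating the modulus:
  Start with x ≡ 10 (mod 11).
  Combine with x ≡ 4 (mod 7): since gcd(11, 7) = 1, we get a unique residue mod 77.
    Write x = 10 + 11·t and substitute into x ≡ 4 (mod 7): 11·t ≡ 4 − 10 = -6 (mod 7).
    Reduce coefficients mod 7: 4·t ≡ 1 (mod 7).
    The inverse of 4 mod 7 is 2 (since 4·2 = 8 = 1·7 + 1), so t ≡ 2·1 = 2 ≡ 2 (mod 7).
    Then x = 10 + 11·2 = 32, valid modulo lcm(11, 7) = 77: x ≡ 32 (mod 77).
  Combine with x ≡ 1 (mod 4): since gcd(77, 4) = 1, we get a unique residue mod 308.
    Write x = 32 + 77·t and substitute into x ≡ 1 (mod 4): 77·t ≡ 1 − 32 = -31 (mod 4).
    Reduce coefficients mod 4: 1·t ≡ 1 (mod 4).
    So t ≡ 1 (mod 4).
    Then x = 32 + 77·1 = 109, valid modulo lcm(77, 4) = 308: x ≡ 109 (mod 308).
Verify: 109 mod 11 = 10 ✓, 109 mod 7 = 4 ✓, 109 mod 4 = 1 ✓.

x ≡ 109 (mod 308).


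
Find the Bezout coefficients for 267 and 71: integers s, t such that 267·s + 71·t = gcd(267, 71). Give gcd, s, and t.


Euclidean algorithm on (267, 71) — divide until remainder is 0:
  267 = 3 · 71 + 54
  71 = 1 · 54 + 17
  54 = 3 · 17 + 3
  17 = 5 · 3 + 2
  3 = 1 · 2 + 1
  2 = 2 · 1 + 0
gcd(267, 71) = 1.
Track Bezout coefficients alongside the remainders: start with r₀ = 267 = a·1 + b·0 (s = 1, t = 0) and r₁ = 71 = a·0 + b·1 (s = 0, t = 1); each new remainder r_{k+1} = r_{k-1} − q_k·r_k inherits s_{k+1} = s_{k-1} − q_k·s_k, t_{k+1} = t_{k-1} − q_k·t_k, so r_k = a·s_k + b·t_k at every step:
  q = 3: r = 54, s = 1 − 3·0 = 1, t = 0 − 3·1 = -3  (check: 267·1 + 71·(-3) = 54)
  q = 1: r = 17, s = 0 − 1·1 = -1, t = 1 − 1·(-3) = 4  (check: 267·(-1) + 71·4 = 17)
  q = 3: r = 3, s = 1 − 3·(-1) = 4, t = -3 − 3·4 = -15  (check: 267·4 + 71·(-15) = 3)
  q = 5: r = 2, s = -1 − 5·4 = -21, t = 4 − 5·(-15) = 79  (check: 267·(-21) + 71·79 = 2)
  q = 1: r = 1, s = 4 − 1·(-21) = 25, t = -15 − 1·79 = -94  (check: 267·25 + 71·(-94) = 1)
The row with r = 1 (the gcd) gives the Bezout coefficients s = 25, t = -94.
Result: 267 · (25) + 71 · (-94) = 1.

gcd(267, 71) = 1; s = 25, t = -94 (check: 267·25 + 71·(-94) = 1).


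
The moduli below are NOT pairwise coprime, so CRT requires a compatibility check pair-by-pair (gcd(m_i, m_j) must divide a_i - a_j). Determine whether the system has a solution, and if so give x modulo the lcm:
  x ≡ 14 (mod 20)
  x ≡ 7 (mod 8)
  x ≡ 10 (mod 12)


Moduli 20, 8, 12 are not pairwise coprime, so CRT works modulo lcm(m_i) when all pairwise compatibility conditions hold.
Pairwise compatibility: gcd(m_i, m_j) must divide a_i - a_j for every pair.
Merge one congruence at a time:
  Start: x ≡ 14 (mod 20).
  Combine with x ≡ 7 (mod 8): gcd(20, 8) = 4, and 7 - 14 = -7 is NOT divisible by 4.
    ⇒ system is inconsistent (no integer solution).

No solution (the system is inconsistent).


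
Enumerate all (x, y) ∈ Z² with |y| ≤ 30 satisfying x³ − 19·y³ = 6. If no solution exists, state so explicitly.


The equation is x³ - 19y³ = 6. For fixed y, x³ = 19·y³ + 6, so a solution requires the RHS to be a perfect cube.
Strategy: iterate y from -30 to 30, compute RHS = 19·y³ + 6, and check whether it is a (positive or negative) perfect cube.
Check small values of y:
  y = 0: RHS = 6 is not a perfect cube.
  y = 1: RHS = 25 is not a perfect cube.
  y = -1: RHS = -13 is not a perfect cube.
  y = 2: RHS = 158 is not a perfect cube.
  y = -2: RHS = -146 is not a perfect cube.
  y = 3: RHS = 519 is not a perfect cube.
  y = -3: RHS = -507 is not a perfect cube.
Continuing the search up to |y| = 30 finds no solutions either.
No (x, y) in the scanned range satisfies the equation.

No integer solutions with |y| ≤ 30.


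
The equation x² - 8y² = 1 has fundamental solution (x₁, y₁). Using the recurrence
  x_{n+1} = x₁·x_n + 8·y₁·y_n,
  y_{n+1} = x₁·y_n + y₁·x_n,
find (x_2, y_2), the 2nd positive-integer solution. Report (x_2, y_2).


Step 1: Find the fundamental solution (x₁, y₁) of x² - 8y² = 1.
  Expand √8 as a continued fraction. a₀ = ⌊√8⌋ = 2; iterate m_{k+1} = d_k·a_k − m_k, d_{k+1} = (8 − m_{k+1}²)/d_k, a_{k+1} = ⌊(a₀ + m_{k+1})/d_{k+1}⌋ (starting m₀ = 0, d₀ = 1), with convergents p_k = a_k·p_{k-1} + p_{k-2}, q_k = a_k·q_{k-1} + q_{k-2} (p₋₁ = 1, q₋₁ = 0):
  k = 0: a₀ = 2; p₀/q₀ = 2/1; p₀² − 8·q₀² = 4 − 8 = -4.
  k = 1: m = 2, d = 4, a = ⌊(2 + 2)/4⌋ = 1; p/q = (1·2 + 1)/(1·1 + 0) = 3/1; p² − 8·q² = 9 − 8 = 1.
  The first convergent with p² − 8·q² = 1 gives the fundamental solution (x₁, y₁) = (3, 1).
Step 2: Apply the recurrence (x_{n+1}, y_{n+1}) = (x₁x_n + 8y₁y_n, x₁y_n + y₁x_n) repeatedly.
  From (x_1, y_1) = (3, 1): x_2 = 3·3 + 8·1·1 = 17; y_2 = 3·1 + 1·3 = 6.
Step 3: Verify x_2² - 8·y_2² = 289 - 288 = 1 (should be 1). ✓

(x_1, y_1) = (3, 1); (x_2, y_2) = (17, 6).


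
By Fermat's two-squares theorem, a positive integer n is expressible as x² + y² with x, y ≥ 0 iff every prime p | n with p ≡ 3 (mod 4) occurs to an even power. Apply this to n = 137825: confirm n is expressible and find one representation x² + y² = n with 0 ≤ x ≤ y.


Step 1: Factor n = 137825 = 5^2 · 37 · 149.
Step 2: Check the mod-4 condition on each prime factor: 5 ≡ 1 (mod 4), exponent 2; 37 ≡ 1 (mod 4), exponent 1; 149 ≡ 1 (mod 4), exponent 1.
All primes ≡ 3 (mod 4) appear to even exponent (or don't appear), so by the two-squares theorem n IS expressible as a sum of two squares.
Step 3: Build a representation. Group n = k² · m with k = 5 and m = 37 · 149 = 5513 (a product of primes ≡ 1 (mod 4)); a representation of m scales to one of n via (k·x)² + (k·y)² = k²(x² + y²). Each prime p ≡ 1 (mod 4) is itself a sum of two squares; find a² by testing p − a² for a perfect square:
  37: 37 − 1² = 36 = 6² ⇒ 37 = 1² + 6².
  149: 149 − 1² = 148, 149 − 2² = 145, 149 − 3² = 140, 149 − 4² = 133, 149 − 5² = 124, 149 − 6² = 113, 149 − 7² = 100 = 10² ⇒ 149 = 7² + 10².
  Combine using the Brahmagupta–Fibonacci identity (a² + b²)(c² + d²) = (ac − bd)² + (ad + bc)² = (ac + bd)² + (ad − bc)²:
  37 · 149 = 5513: from (1² + 6²)(7² + 10²), take (1·7 − 6·10, 1·10 + 6·7) = (7 − 60, 10 + 42) = (-53, 52); dropping signs (only squares matter) gives (53, 52); check 53² + 52² = 2809 + 2704 = 5513 ✓.
  Scale by k = 5: (5·53, 5·52) = (265, 260).
Step 4: Order so x ≤ y and verify: 260² + 265² = 67600 + 70225 = 137825 = n. ✓

n = 137825 = 260² + 265² (one valid representation with x ≤ y).
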